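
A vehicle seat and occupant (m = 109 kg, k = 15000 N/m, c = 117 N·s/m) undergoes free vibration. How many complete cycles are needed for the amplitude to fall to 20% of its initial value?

ζ = c/(2√(km)) = 117/(2√(15000 × 109)) = 117/2557 = 0.04575.
Logarithmic decrement δ = 2πζ/√(1 − ζ²) = 2π × 0.04575/√(1 − 0.00209) = 0.2878.
x_n/x₀ = e^(−nδ) ≤ 0.2; take ln: n ≥ ln(1/0.2)/δ = 1.609/0.2878 = 5.593.
So 6 complete cycles are required.

6 cycles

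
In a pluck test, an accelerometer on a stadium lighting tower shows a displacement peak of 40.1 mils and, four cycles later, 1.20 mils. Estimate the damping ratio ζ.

0.138

Logarithmic decrement δ = (1/n)·ln(x₀/x_n) = (1/4)·ln(40.1/1.20) = (1/4)·ln(33.42) = 0.8773.
ζ = δ/√(4π² + δ²) = 0.8773/√(39.48 + 0.770) = 0.8773/6.344 = 0.1383.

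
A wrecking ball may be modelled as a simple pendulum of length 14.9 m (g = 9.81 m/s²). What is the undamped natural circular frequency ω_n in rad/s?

For a simple pendulum ω_n = √(g/L) = √(9.81/14.9) = √0.6584 = 0.8114 rad/s.

0.811 rad/s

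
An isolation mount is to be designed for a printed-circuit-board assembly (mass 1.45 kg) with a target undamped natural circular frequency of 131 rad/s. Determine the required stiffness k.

24900 N/m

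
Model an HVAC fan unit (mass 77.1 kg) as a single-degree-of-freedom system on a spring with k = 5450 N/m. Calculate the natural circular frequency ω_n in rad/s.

8.41 rad/s

ω_n = √(k/m) = √(5450/77.1) = √70.69 = 8.408 rad/s.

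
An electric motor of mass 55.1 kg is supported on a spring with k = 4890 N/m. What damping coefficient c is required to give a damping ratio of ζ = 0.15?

156 N·s/m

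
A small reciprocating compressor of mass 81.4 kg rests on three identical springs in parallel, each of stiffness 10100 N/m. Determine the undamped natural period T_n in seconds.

0.326 s

Parallel springs add: k_eq = 3 × 10100 = 30300 N/m.
ω_n = √(k_eq/m) = √(30300/81.4) = √372.2 = 19.29 rad/s.
T_n = 2π/ω_n = 6.283/19.29 = 0.3257 s.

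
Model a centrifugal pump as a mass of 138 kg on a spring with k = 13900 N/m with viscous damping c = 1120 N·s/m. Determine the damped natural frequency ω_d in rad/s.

9.18 rad/s

ω_n = √(k/m) = √(13900/138) = 10.04 rad/s.
Critical damping c_c = 2√(k·m) = 2√(13900 × 138) = 2770 N·s/m, so ζ = c/c_c = 1120/2770 = 0.4043.
ω_d = ω_n√(1 − ζ²) = 10.04 × √(1 − 0.163) = 9.179 rad/s.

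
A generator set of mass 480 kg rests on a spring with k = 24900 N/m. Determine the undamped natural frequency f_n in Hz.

1.15 Hz

ω_n = √(k/m) = √(24900/480) = √51.88 = 7.202 rad/s.
f_n = ω_n/(2π) = 7.202/6.283 = 1.146 Hz.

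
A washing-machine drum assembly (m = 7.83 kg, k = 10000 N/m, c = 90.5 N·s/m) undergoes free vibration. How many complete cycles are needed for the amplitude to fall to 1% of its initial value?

ζ = c/(2√(km)) = 90.5/(2√(10000 × 7.83)) = 90.5/559.6 = 0.1617.
Logarithmic decrement δ = 2πζ/√(1 − ζ²) = 2π × 0.1617/√(1 − 0.0262) = 1.030.
x_n/x₀ = e^(−nδ) ≤ 0.01; take ln: n ≥ ln(1/0.01)/δ = 4.605/1.030 = 4.473.
So 5 complete cycles are required.

5 cycles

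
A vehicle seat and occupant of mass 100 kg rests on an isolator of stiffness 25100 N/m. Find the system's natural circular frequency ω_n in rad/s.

ω_n = √(k/m) = √(25100/100) = √251.0 = 15.84 rad/s.

15.8 rad/s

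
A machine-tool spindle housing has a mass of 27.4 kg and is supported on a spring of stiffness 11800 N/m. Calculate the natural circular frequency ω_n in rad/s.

20.8 rad/s

ω_n = √(k/m) = √(11800/27.4) = √430.7 = 20.75 rad/s.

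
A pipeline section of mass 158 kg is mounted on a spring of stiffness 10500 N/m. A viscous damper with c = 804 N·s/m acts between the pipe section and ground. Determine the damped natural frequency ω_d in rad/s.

ω_n = √(k/m) = √(10500/158) = 8.152 rad/s.
Critical damping c_c = 2√(k·m) = 2√(10500 × 158) = 2576 N·s/m, so ζ = c/c_c = 804/2576 = 0.3121.
ω_d = ω_n√(1 − ζ²) = 8.152 × √(1 − 0.0974) = 7.745 rad/s.

7.74 rad/s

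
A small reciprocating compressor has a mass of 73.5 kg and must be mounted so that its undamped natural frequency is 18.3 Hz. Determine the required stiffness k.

972000 N/m

ω_n = 2πf_n = 2π × 18.3 = 115.0 rad/s.
k = m·ω_n² = 73.5 × 115.0² = 73.5 × 13220 = 971700 N/m.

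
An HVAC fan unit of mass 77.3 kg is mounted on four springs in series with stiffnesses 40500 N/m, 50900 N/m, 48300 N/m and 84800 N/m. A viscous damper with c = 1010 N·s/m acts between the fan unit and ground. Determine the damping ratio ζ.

0.503

Series springs: 1/k_eq = 1/40500 + 1/50900 + 1/48300 + 1/84800 = 7.683×10^-5, so k_eq = 13020 N/m.
ω_n = √(k_eq/m) = √(13020/77.3) = 12.98 rad/s.
Critical damping c_c = 2√(k_eq·m) = 2√(13020 × 77.3) = 2006 N·s/m, so ζ = c/c_c = 1010/2006 = 0.5035.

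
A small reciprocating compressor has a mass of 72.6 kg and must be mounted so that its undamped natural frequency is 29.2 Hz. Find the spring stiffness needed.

ω_n = 2πf_n = 2π × 29.2 = 183.5 rad/s.
k = m·ω_n² = 72.6 × 183.5² = 72.6 × 33660 = 2444000 N/m.

2440000 N/m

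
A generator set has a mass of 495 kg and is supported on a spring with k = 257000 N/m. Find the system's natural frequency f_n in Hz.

3.63 Hz

ω_n = √(k/m) = √(257000/495) = √519.2 = 22.79 rad/s.
f_n = ω_n/(2π) = 22.79/6.283 = 3.626 Hz.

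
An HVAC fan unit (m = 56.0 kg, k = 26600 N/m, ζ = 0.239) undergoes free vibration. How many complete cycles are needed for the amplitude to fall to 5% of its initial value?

Logarithmic decrement δ = 2πζ/√(1 − ζ²) = 2π × 0.2390/√(1 − 0.0571) = 1.546.
x_n/x₀ = e^(−nδ) ≤ 0.05; take ln: n ≥ ln(1/0.05)/δ = 2.996/1.546 = 1.937.
So 2 complete cycles are required.

2 cycles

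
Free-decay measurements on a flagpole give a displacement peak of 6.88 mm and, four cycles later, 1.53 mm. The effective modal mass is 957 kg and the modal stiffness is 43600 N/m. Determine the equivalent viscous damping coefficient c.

Logarithmic decrement δ = (1/n)·ln(x₀/x_n) = (1/4)·ln(6.88/1.53) = (1/4)·ln(4.497) = 0.3758.
ζ = δ/√(4π² + δ²) = 0.3758/√(39.48 + 0.141) = 0.3758/6.294 = 0.05971.
c = ζ · 2√(km) = 0.05971 × 2√(43600 × 957) = 0.05971 × 12920 = 771.4 N·s/m.

771 N·s/m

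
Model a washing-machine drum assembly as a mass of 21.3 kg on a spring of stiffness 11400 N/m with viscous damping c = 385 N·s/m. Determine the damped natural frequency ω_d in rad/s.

ω_n = √(k/m) = √(11400/21.3) = 23.13 rad/s.
Critical damping c_c = 2√(k·m) = 2√(11400 × 21.3) = 985.5 N·s/m, so ζ = c/c_c = 385/985.5 = 0.3907.
ω_d = ω_n√(1 − ζ²) = 23.13 × √(1 − 0.153) = 21.30 rad/s.

21.3 rad/s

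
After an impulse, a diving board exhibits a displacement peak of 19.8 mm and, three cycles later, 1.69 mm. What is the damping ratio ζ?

0.129

Logarithmic decrement δ = (1/n)·ln(x₀/x_n) = (1/3)·ln(19.8/1.69) = (1/3)·ln(11.72) = 0.8203.
ζ = δ/√(4π² + δ²) = 0.8203/√(39.48 + 0.673) = 0.8203/6.337 = 0.1295.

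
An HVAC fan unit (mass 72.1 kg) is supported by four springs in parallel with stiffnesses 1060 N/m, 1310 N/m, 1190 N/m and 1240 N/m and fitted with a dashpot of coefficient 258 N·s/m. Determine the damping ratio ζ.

Parallel springs add: k_eq = 1060 + 1310 + 1190 + 1240 = 4800 N/m.
ω_n = √(k_eq/m) = √(4800/72.1) = 8.159 rad/s.
Critical damping c_c = 2√(k_eq·m) = 2√(4800 × 72.1) = 1177 N·s/m, so ζ = c/c_c = 258/1177 = 0.2193.

0.219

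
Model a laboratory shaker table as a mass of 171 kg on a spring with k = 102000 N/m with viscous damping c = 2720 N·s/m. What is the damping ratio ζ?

ω_n = √(k/m) = √(102000/171) = 24.42 rad/s.
Critical damping c_c = 2√(k·m) = 2√(102000 × 171) = 8353 N·s/m, so ζ = c/c_c = 2720/8353 = 0.3256.

0.326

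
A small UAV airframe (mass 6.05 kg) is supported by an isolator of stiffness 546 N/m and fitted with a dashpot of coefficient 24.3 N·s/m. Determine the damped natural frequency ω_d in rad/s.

ω_n = √(k/m) = √(546.0/6.05) = 9.500 rad/s.
Critical damping c_c = 2√(k·m) = 2√(546.0 × 6.05) = 114.9 N·s/m, so ζ = c/c_c = 24.3/114.9 = 0.2114.
ω_d = ω_n√(1 − ζ²) = 9.500 × √(1 − 0.0447) = 9.285 rad/s.

9.29 rad/s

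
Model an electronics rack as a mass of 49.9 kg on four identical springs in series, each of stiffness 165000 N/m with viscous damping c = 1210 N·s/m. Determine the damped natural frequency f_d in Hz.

4.15 Hz

Series springs: 1/k_eq = 4/165000, so k_eq = 165000/4 = 41250 N/m.
ω_n = √(k_eq/m) = √(41250/49.9) = 28.75 rad/s.
Critical damping c_c = 2√(k_eq·m) = 2√(41250 × 49.9) = 2869 N·s/m, so ζ = c/c_c = 1210/2869 = 0.4217.
ω_d = ω_n√(1 − ζ²) = 28.75 × √(1 − 0.178) = 26.07 rad/s.
f_d = ω_d/(2π) = 4.149 Hz.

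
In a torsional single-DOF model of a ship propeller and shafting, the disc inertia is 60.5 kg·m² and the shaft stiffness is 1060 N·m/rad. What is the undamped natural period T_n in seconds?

1.50 s

ω_n = √(k_t/J) = √(1060/60.5) = √17.52 = 4.186 rad/s.
T_n = 2π/ω_n = 6.283/4.186 = 1.501 s.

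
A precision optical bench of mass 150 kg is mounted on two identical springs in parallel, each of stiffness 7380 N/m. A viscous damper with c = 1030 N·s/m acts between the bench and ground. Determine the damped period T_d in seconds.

0.675 s

Parallel springs add: k_eq = 2 × 7380 = 14760 N/m.
ω_n = √(k_eq/m) = √(14760/150) = 9.920 rad/s.
Critical damping c_c = 2√(k_eq·m) = 2√(14760 × 150) = 2976 N·s/m, so ζ = c/c_c = 1030/2976 = 0.3461.
ω_d = ω_n√(1 − ζ²) = 9.920 × √(1 − 0.120) = 9.307 rad/s.
T_d = 2π/ω_d = 0.6751 s.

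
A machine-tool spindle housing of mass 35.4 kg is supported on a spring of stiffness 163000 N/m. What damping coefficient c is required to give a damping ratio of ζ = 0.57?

c_c = 2√(k·m) = 2√(163000 × 35.4) = 4804 N·s/m.
c = ζ·c_c = 0.57 × 4804 = 2738 N·s/m.

2740 N·s/m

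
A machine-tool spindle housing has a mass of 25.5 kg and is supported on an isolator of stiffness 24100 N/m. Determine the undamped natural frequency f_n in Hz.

4.89 Hz

ω_n = √(k/m) = √(24100/25.5) = √945.1 = 30.74 rad/s.
f_n = ω_n/(2π) = 30.74/6.283 = 4.893 Hz.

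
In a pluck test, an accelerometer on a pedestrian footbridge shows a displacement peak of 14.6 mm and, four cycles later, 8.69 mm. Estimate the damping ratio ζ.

0.0206

Logarithmic decrement δ = (1/n)·ln(x₀/x_n) = (1/4)·ln(14.6/8.69) = (1/4)·ln(1.680) = 0.1297.
ζ = δ/√(4π² + δ²) = 0.1297/√(39.48 + 0.0168) = 0.1297/6.285 = 0.02064.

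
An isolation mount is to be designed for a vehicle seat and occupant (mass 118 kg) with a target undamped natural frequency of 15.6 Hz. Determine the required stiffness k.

1130000 N/m

ω_n = 2πf_n = 2π × 15.6 = 98.02 rad/s.
k = m·ω_n² = 118 × 98.02² = 118 × 9607 = 1134000 N/m.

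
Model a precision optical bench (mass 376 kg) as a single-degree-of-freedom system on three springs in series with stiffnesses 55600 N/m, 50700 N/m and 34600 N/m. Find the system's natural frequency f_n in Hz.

1.01 Hz

Series springs: 1/k_eq = 1/55600 + 1/50700 + 1/34600 = 6.661×10^-5, so k_eq = 15010 N/m.
ω_n = √(k_eq/m) = √(15010/376) = √39.93 = 6.319 rad/s.
f_n = ω_n/(2π) = 6.319/6.283 = 1.006 Hz.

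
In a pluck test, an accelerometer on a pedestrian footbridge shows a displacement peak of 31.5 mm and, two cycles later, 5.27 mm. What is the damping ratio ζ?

Logarithmic decrement δ = (1/n)·ln(x₀/x_n) = (1/2)·ln(31.5/5.27) = (1/2)·ln(5.977) = 0.8940.
ζ = δ/√(4π² + δ²) = 0.8940/√(39.48 + 0.799) = 0.8940/6.346 = 0.1409.

0.141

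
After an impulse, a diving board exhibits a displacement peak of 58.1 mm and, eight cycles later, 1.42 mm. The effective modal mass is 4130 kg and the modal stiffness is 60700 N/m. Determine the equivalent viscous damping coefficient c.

Logarithmic decrement δ = (1/n)·ln(x₀/x_n) = (1/8)·ln(58.1/1.42) = (1/8)·ln(40.92) = 0.4639.
ζ = δ/√(4π² + δ²) = 0.4639/√(39.48 + 0.215) = 0.4639/6.300 = 0.07364.
c = ζ · 2√(km) = 0.07364 × 2√(60700 × 4130) = 0.07364 × 31670 = 2332 N·s/m.

2330 N·s/m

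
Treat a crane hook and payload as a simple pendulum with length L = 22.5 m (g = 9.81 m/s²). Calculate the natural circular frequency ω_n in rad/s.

0.660 rad/s

For a simple pendulum ω_n = √(g/L) = √(9.81/22.5) = √0.4360 = 0.6603 rad/s.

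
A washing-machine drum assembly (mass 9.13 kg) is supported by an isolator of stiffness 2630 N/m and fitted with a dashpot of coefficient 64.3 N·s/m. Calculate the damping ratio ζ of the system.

0.207

ω_n = √(k/m) = √(2630/9.13) = 16.97 rad/s.
Critical damping c_c = 2√(k·m) = 2√(2630 × 9.13) = 309.9 N·s/m, so ζ = c/c_c = 64.3/309.9 = 0.2075.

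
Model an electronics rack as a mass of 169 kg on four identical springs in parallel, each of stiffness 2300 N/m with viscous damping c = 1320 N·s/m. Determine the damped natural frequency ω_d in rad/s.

6.26 rad/s

Parallel springs add: k_eq = 4 × 2300 = 9200 N/m.
ω_n = √(k_eq/m) = √(9200/169) = 7.378 rad/s.
Critical damping c_c = 2√(k_eq·m) = 2√(9200 × 169) = 2494 N·s/m, so ζ = c/c_c = 1320/2494 = 0.5293.
ω_d = ω_n√(1 − ζ²) = 7.378 × √(1 − 0.280) = 6.260 rad/s.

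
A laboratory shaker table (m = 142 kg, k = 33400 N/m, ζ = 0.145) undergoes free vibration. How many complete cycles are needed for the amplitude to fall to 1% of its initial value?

Logarithmic decrement δ = 2πζ/√(1 − ζ²) = 2π × 0.1450/√(1 − 0.0210) = 0.9208.
x_n/x₀ = e^(−nδ) ≤ 0.01; take ln: n ≥ ln(1/0.01)/δ = 4.605/0.9208 = 5.001.
So 6 complete cycles are required.

6 cycles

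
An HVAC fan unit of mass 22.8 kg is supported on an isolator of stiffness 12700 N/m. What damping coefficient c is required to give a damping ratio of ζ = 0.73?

786 N·s/m

c_c = 2√(k·m) = 2√(12700 × 22.8) = 1076 N·s/m.
c = ζ·c_c = 0.73 × 1076 = 785.6 N·s/m.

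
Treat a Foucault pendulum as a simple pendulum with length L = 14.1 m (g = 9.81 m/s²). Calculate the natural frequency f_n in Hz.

0.133 Hz

For a simple pendulum ω_n = √(g/L) = √(9.81/14.1) = √0.6957 = 0.8341 rad/s.
f_n = ω_n/(2π) = 0.8341/6.283 = 0.1328 Hz.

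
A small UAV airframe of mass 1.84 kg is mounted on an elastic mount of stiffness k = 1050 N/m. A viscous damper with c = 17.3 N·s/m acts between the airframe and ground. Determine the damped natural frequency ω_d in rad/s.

23.4 rad/s

ω_n = √(k/m) = √(1050/1.84) = 23.89 rad/s.
Critical damping c_c = 2√(k·m) = 2√(1050 × 1.84) = 87.91 N·s/m, so ζ = c/c_c = 17.3/87.91 = 0.1968.
ω_d = ω_n√(1 − ζ²) = 23.89 × √(1 − 0.0387) = 23.42 rad/s.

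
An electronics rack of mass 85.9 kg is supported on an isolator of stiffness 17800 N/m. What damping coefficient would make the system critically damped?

2470 N·s/m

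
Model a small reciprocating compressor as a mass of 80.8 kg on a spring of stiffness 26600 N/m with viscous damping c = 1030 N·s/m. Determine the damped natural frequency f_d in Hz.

ω_n = √(k/m) = √(26600/80.8) = 18.14 rad/s.
Critical damping c_c = 2√(k·m) = 2√(26600 × 80.8) = 2932 N·s/m, so ζ = c/c_c = 1030/2932 = 0.3513.
ω_d = ω_n√(1 − ζ²) = 18.14 × √(1 − 0.123) = 16.99 rad/s.
f_d = ω_d/(2π) = 2.704 Hz.

2.70 Hz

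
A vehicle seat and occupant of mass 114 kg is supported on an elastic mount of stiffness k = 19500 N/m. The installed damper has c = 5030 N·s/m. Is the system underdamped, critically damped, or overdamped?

overdamped

c_c = 2√(k·m) = 2982 N·s/m; ζ = c/c_c = 5030/2982 = 1.69.
Since ζ > 1 the system is overdamped.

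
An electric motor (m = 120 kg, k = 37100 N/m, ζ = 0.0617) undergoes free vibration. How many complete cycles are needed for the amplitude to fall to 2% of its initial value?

Logarithmic decrement δ = 2πζ/√(1 − ζ²) = 2π × 0.06170/√(1 − 0.00381) = 0.3884.
x_n/x₀ = e^(−nδ) ≤ 0.02; take ln: n ≥ ln(1/0.02)/δ = 3.912/0.3884 = 10.07.
So 11 complete cycles are required.

11 cycles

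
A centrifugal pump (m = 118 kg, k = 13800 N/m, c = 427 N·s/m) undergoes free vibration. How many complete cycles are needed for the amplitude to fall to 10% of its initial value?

ζ = c/(2√(km)) = 427/(2√(13800 × 118)) = 427/2552 = 0.1673.
Logarithmic decrement δ = 2πζ/√(1 − ζ²) = 2π × 0.1673/√(1 − 0.0280) = 1.066.
x_n/x₀ = e^(−nδ) ≤ 0.1; take ln: n ≥ ln(1/0.1)/δ = 2.303/1.066 = 2.160.
So 3 complete cycles are required.

3 cycles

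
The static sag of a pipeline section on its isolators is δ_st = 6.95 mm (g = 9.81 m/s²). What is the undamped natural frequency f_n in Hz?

ω_n = √(g/δ_st) = √(9.81/0.00695) = √1412 = 37.57 rad/s.
f_n = ω_n/(2π) = 37.57/6.283 = 5.979 Hz.

5.98 Hz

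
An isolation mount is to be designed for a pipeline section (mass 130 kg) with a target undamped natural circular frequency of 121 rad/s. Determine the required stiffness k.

1900000 N/m

k = m·ω_n² = 130 × 121.0² = 130 × 14640 = 1903000 N/m.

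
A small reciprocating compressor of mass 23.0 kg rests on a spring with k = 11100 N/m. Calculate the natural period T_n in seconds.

ω_n = √(k/m) = √(11100/23.0) = √482.6 = 21.97 rad/s.
T_n = 2π/ω_n = 6.283/21.97 = 0.2860 s.

0.286 s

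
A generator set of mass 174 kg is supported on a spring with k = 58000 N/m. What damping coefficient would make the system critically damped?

6350 N·s/m

c_c = 2√(k·m) = 2√(58000 × 174) = 2 × 3177 = 6354 N·s/m.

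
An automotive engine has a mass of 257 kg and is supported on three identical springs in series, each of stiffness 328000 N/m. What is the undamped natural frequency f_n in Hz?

Series springs: 1/k_eq = 3/328000, so k_eq = 328000/3 = 109300 N/m.
ω_n = √(k_eq/m) = √(109300/257) = √425.4 = 20.63 rad/s.
f_n = ω_n/(2π) = 20.63/6.283 = 3.283 Hz.

3.28 Hz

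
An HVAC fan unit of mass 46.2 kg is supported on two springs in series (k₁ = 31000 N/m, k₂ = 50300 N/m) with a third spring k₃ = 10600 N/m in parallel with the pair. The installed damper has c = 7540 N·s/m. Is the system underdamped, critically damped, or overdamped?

overdamped

Series pair: k_s = k₁k₂/(k₁+k₂) = (31000)(50300)/(31000 + 50300) = 19180 N/m. In parallel with k₃: k_eq = 19180 + 10600 = 29780 N/m.
c_c = 2√(k_eq·m) = 2346 N·s/m; ζ = c/c_c = 7540/2346 = 3.21.
Since ζ > 1 the system is overdamped.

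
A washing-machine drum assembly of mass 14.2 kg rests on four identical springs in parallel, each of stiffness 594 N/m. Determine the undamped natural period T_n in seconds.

Parallel springs add: k_eq = 4 × 594 = 2376 N/m.
ω_n = √(k_eq/m) = √(2376/14.2) = √167.3 = 12.94 rad/s.
T_n = 2π/ω_n = 6.283/12.94 = 0.4857 s.

0.486 s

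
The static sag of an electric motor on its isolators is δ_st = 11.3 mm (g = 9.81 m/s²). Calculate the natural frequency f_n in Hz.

ω_n = √(g/δ_st) = √(9.81/0.0113) = √868.1 = 29.46 rad/s.
f_n = ω_n/(2π) = 29.46/6.283 = 4.689 Hz.

4.69 Hz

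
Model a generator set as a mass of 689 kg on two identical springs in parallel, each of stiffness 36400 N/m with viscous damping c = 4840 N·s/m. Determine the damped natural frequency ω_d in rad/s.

Parallel springs add: k_eq = 2 × 36400 = 72800 N/m.
ω_n = √(k_eq/m) = √(72800/689) = 10.28 rad/s.
Critical damping c_c = 2√(k_eq·m) = 2√(72800 × 689) = 14160 N·s/m, so ζ = c/c_c = 4840/14160 = 0.3417.
ω_d = ω_n√(1 − ζ²) = 10.28 × √(1 − 0.117) = 9.660 rad/s.

9.66 rad/s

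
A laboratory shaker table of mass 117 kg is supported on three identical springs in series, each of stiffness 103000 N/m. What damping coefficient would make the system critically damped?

Series springs: 1/k_eq = 3/103000, so k_eq = 103000/3 = 34330 N/m.
c_c = 2√(k_eq·m) = 2√(34330 × 117) = 2 × 2004 = 4008 N·s/m.

4010 N·s/m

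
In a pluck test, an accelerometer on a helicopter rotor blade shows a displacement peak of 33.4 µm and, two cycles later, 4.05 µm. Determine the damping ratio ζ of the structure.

0.166

Logarithmic decrement δ = (1/n)·ln(x₀/x_n) = (1/2)·ln(33.4/4.05) = (1/2)·ln(8.247) = 1.055.
ζ = δ/√(4π² + δ²) = 1.055/√(39.48 + 1.11) = 1.055/6.371 = 0.1656.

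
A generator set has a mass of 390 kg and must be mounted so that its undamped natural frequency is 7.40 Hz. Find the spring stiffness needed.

843000 N/m

ω_n = 2πf_n = 2π × 7.40 = 46.50 rad/s.
k = m·ω_n² = 390 × 46.50² = 390 × 2162 = 843100 N/m.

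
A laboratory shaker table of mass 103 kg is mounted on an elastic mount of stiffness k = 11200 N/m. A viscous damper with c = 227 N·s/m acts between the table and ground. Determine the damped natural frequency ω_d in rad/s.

ω_n = √(k/m) = √(11200/103) = 10.43 rad/s.
Critical damping c_c = 2√(k·m) = 2√(11200 × 103) = 2148 N·s/m, so ζ = c/c_c = 227/2148 = 0.1057.
ω_d = ω_n√(1 − ζ²) = 10.43 × √(1 − 0.0112) = 10.37 rad/s.

10.4 rad/s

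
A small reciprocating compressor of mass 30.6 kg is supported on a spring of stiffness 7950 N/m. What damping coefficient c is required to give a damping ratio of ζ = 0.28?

276 N·s/m

c_c = 2√(k·m) = 2√(7950 × 30.6) = 986.4 N·s/m.
c = ζ·c_c = 0.28 × 986.4 = 276.2 N·s/m.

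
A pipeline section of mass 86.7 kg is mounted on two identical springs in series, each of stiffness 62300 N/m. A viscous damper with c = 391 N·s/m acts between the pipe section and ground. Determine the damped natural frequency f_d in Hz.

Series springs: 1/k_eq = 2/62300, so k_eq = 62300/2 = 31150 N/m.
ω_n = √(k_eq/m) = √(31150/86.7) = 18.95 rad/s.
Critical damping c_c = 2√(k_eq·m) = 2√(31150 × 86.7) = 3287 N·s/m, so ζ = c/c_c = 391/3287 = 0.1190.
ω_d = ω_n√(1 − ζ²) = 18.95 × √(1 − 0.0142) = 18.82 rad/s.
f_d = ω_d/(2π) = 2.995 Hz.

3.00 Hz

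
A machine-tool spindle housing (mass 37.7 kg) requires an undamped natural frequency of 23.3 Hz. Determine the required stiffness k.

808000 N/m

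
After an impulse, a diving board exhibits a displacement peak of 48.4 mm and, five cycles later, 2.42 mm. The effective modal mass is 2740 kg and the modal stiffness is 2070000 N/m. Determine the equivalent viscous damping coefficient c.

14300 N·s/m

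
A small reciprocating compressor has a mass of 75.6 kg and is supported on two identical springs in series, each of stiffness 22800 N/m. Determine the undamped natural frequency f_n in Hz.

1.95 Hz

Series springs: 1/k_eq = 2/22800, so k_eq = 22800/2 = 11400 N/m.
ω_n = √(k_eq/m) = √(11400/75.6) = √150.8 = 12.28 rad/s.
f_n = ω_n/(2π) = 12.28/6.283 = 1.954 Hz.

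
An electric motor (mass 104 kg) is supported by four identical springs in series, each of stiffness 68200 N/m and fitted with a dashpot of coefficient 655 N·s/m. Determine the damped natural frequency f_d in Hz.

Series springs: 1/k_eq = 4/68200, so k_eq = 68200/4 = 17050 N/m.
ω_n = √(k_eq/m) = √(17050/104) = 12.80 rad/s.
Critical damping c_c = 2√(k_eq·m) = 2√(17050 × 104) = 2663 N·s/m, so ζ = c/c_c = 655/2663 = 0.2459.
ω_d = ω_n√(1 − ζ²) = 12.80 × √(1 − 0.0605) = 12.41 rad/s.
f_d = ω_d/(2π) = 1.975 Hz.

1.98 Hz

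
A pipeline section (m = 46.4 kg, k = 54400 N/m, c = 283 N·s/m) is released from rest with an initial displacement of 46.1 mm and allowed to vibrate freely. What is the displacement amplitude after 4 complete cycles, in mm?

4.87 mm

ζ = c/(2√(km)) = 283/(2√(54400 × 46.4)) = 283/3178 = 0.08906.
Logarithmic decrement δ = 2πζ/√(1 − ζ²) = 2π × 0.08906/√(1 − 0.00793) = 0.5618.
After n cycles, x_n/x₀ = e^(−nδ), so x_4 = 46.1 × e^(−4 × 0.5618) = 46.1 × 0.1057 = 4.872 mm.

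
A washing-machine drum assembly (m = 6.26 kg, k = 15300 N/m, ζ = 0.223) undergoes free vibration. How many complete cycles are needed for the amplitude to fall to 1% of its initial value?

Logarithmic decrement δ = 2πζ/√(1 − ζ²) = 2π × 0.2230/√(1 − 0.0497) = 1.437.
x_n/x₀ = e^(−nδ) ≤ 0.01; take ln: n ≥ ln(1/0.01)/δ = 4.605/1.437 = 3.204.
So 4 complete cycles are required.

4 cycles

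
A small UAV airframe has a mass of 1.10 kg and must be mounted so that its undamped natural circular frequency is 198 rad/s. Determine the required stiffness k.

43100 N/m

k = m·ω_n² = 1.10 × 198.0² = 1.10 × 39200 = 43120 N/m.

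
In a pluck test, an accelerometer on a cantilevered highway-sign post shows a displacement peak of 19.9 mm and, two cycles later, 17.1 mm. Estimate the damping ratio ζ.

0.0121

Logarithmic decrement δ = (1/n)·ln(x₀/x_n) = (1/2)·ln(19.9/17.1) = (1/2)·ln(1.164) = 0.07582.
ζ = δ/√(4π² + δ²) = 0.07582/√(39.48 + 0.00575) = 0.07582/6.284 = 0.01207.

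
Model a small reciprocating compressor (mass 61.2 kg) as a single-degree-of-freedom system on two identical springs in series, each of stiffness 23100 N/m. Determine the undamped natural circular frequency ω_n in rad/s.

13.7 rad/s

Series springs: 1/k_eq = 2/23100, so k_eq = 23100/2 = 11550 N/m.
ω_n = √(k_eq/m) = √(11550/61.2) = √188.7 = 13.74 rad/s.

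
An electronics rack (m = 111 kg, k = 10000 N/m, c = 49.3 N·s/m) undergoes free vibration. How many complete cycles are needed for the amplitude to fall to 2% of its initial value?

ζ = c/(2√(km)) = 49.3/(2√(10000 × 111)) = 49.3/2107 = 0.02340.
Logarithmic decrement δ = 2πζ/√(1 − ζ²) = 2π × 0.02340/√(1 − 0.000547) = 0.1470.
x_n/x₀ = e^(−nδ) ≤ 0.02; take ln: n ≥ ln(1/0.02)/δ = 3.912/0.1470 = 26.60.
So 27 complete cycles are required.

27 cycles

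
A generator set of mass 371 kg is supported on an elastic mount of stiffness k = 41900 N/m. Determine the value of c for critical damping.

c_c = 2√(k·m) = 2√(41900 × 371) = 2 × 3943 = 7885 N·s/m.

7890 N·s/m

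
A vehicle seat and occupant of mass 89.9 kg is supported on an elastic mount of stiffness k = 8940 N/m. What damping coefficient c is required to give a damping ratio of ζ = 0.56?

c_c = 2√(k·m) = 2√(8940 × 89.9) = 1793 N·s/m.
c = ζ·c_c = 0.56 × 1793 = 1004 N·s/m.

1000 N·s/m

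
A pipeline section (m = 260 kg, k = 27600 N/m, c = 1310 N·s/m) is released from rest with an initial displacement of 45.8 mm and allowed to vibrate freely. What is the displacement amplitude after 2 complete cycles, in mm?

1.93 mm

ζ = c/(2√(km)) = 1310/(2√(27600 × 260)) = 1310/5358 = 0.2445.
Logarithmic decrement δ = 2πζ/√(1 − ζ²) = 2π × 0.2445/√(1 − 0.0598) = 1.584.
After n cycles, x_n/x₀ = e^(−nδ), so x_2 = 45.8 × e^(−2 × 1.584) = 45.8 × 0.04205 = 1.926 mm.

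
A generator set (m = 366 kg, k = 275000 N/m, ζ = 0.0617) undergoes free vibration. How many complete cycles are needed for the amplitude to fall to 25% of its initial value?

Logarithmic decrement δ = 2πζ/√(1 − ζ²) = 2π × 0.06170/√(1 − 0.00381) = 0.3884.
x_n/x₀ = e^(−nδ) ≤ 0.25; take ln: n ≥ ln(1/0.25)/δ = 1.386/0.3884 = 3.569.
So 4 complete cycles are required.

4 cycles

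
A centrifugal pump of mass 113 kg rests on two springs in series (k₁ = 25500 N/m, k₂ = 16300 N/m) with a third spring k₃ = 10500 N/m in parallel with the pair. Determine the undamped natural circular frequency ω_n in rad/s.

Series pair: k_s = k₁k₂/(k₁+k₂) = (25500)(16300)/(25500 + 16300) = 9944 N/m. In parallel with k₃: k_eq = 9944 + 10500 = 20440 N/m.
ω_n = √(k_eq/m) = √(20440/113) = √180.9 = 13.45 rad/s.

13.5 rad/s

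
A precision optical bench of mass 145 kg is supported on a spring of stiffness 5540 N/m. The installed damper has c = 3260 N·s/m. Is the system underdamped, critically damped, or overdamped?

c_c = 2√(k·m) = 1793 N·s/m; ζ = c/c_c = 3260/1793 = 1.82.
Since ζ > 1 the system is overdamped.

overdamped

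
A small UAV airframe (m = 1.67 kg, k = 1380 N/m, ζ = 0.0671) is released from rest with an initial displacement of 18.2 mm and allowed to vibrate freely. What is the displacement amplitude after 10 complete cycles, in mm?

0.266 mm

Logarithmic decrement δ = 2πζ/√(1 − ζ²) = 2π × 0.06710/√(1 − 0.00450) = 0.4226.
After n cycles, x_n/x₀ = e^(−nδ), so x_10 = 18.2 × e^(−10 × 0.4226) = 18.2 × 0.01462 = 0.2660 mm.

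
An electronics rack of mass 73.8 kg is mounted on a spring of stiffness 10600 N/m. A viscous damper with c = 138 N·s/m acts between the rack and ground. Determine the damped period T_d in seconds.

ω_n = √(k/m) = √(10600/73.8) = 11.98 rad/s.
Critical damping c_c = 2√(k·m) = 2√(10600 × 73.8) = 1769 N·s/m, so ζ = c/c_c = 138/1769 = 0.07801.
ω_d = ω_n√(1 − ζ²) = 11.98 × √(1 − 0.00609) = 11.95 rad/s.
T_d = 2π/ω_d = 0.5259 s.

0.526 s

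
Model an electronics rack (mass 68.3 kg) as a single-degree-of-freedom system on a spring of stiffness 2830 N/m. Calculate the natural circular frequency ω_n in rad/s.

6.44 rad/s

ω_n = √(k/m) = √(2830/68.3) = √41.43 = 6.437 rad/s.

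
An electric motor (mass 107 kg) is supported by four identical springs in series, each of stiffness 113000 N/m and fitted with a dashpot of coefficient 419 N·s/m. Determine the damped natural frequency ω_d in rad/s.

16.1 rad/s

Series springs: 1/k_eq = 4/113000, so k_eq = 113000/4 = 28250 N/m.
ω_n = √(k_eq/m) = √(28250/107) = 16.25 rad/s.
Critical damping c_c = 2√(k_eq·m) = 2√(28250 × 107) = 3477 N·s/m, so ζ = c/c_c = 419/3477 = 0.1205.
ω_d = ω_n√(1 − ζ²) = 16.25 × √(1 − 0.0145) = 16.13 rad/s.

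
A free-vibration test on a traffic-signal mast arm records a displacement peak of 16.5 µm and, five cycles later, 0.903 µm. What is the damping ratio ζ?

Logarithmic decrement δ = (1/n)·ln(x₀/x_n) = (1/5)·ln(16.5/0.903) = (1/5)·ln(18.27) = 0.5811.
ζ = δ/√(4π² + δ²) = 0.5811/√(39.48 + 0.338) = 0.5811/6.310 = 0.09209.

0.0921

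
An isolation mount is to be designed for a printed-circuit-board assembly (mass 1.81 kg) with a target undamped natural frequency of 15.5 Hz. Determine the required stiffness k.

ω_n = 2πf_n = 2π × 15.5 = 97.39 rad/s.
k = m·ω_n² = 1.81 × 97.39² = 1.81 × 9485 = 17170 N/m.

17200 N/m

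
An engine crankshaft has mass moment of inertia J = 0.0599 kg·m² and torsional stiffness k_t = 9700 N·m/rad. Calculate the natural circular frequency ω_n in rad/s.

402 rad/s

ω_n = √(k_t/J) = √(9700/0.0599) = √161900 = 402.4 rad/s.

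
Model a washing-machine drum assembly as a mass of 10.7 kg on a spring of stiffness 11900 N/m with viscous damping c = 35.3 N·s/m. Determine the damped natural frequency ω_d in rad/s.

33.3 rad/s

ω_n = √(k/m) = √(11900/10.7) = 33.35 rad/s.
Critical damping c_c = 2√(k·m) = 2√(11900 × 10.7) = 713.7 N·s/m, so ζ = c/c_c = 35.3/713.7 = 0.04946.
ω_d = ω_n√(1 − ζ²) = 33.35 × √(1 − 0.00245) = 33.31 rad/s.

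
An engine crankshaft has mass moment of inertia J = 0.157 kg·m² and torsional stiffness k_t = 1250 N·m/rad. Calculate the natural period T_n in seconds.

0.0704 s

ω_n = √(k_t/J) = √(1250/0.157) = √7962 = 89.23 rad/s.
T_n = 2π/ω_n = 6.283/89.23 = 0.07042 s.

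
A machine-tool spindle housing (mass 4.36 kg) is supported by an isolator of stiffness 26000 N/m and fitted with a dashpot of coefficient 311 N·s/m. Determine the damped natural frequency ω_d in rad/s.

ω_n = √(k/m) = √(26000/4.36) = 77.22 rad/s.
Critical damping c_c = 2√(k·m) = 2√(26000 × 4.36) = 673.4 N·s/m, so ζ = c/c_c = 311/673.4 = 0.4618.
ω_d = ω_n√(1 − ζ²) = 77.22 × √(1 − 0.213) = 68.49 rad/s.

68.5 rad/s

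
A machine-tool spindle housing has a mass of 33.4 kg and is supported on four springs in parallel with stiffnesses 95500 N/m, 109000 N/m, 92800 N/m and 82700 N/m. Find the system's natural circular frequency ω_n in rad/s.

Parallel springs add: k_eq = 95500 + 109000 + 92800 + 82700 = 380000 N/m.
ω_n = √(k_eq/m) = √(380000/33.4) = √11380 = 106.7 rad/s.

107 rad/s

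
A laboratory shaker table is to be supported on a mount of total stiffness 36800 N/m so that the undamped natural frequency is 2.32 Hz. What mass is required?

173 kg

ω_n = 2πf_n = 2π × 2.32 = 14.58 rad/s.
m = k/ω_n² = 36800/14.58² = 36800/212.5 = 173.2 kg.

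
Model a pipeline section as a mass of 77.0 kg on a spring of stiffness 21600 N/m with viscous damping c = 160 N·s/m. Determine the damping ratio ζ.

ω_n = √(k/m) = √(21600/77.0) = 16.75 rad/s.
Critical damping c_c = 2√(k·m) = 2√(21600 × 77.0) = 2579 N·s/m, so ζ = c/c_c = 160/2579 = 0.06203.

0.0620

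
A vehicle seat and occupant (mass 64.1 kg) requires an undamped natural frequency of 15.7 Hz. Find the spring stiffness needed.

624000 N/m

ω_n = 2πf_n = 2π × 15.7 = 98.65 rad/s.
k = m·ω_n² = 64.1 × 98.65² = 64.1 × 9731 = 623800 N/m.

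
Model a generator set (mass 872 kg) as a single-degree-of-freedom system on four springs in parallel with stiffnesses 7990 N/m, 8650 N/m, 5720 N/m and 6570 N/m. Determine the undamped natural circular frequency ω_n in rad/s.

5.76 rad/s

Parallel springs add: k_eq = 7990 + 8650 + 5720 + 6570 = 28930 N/m.
ω_n = √(k_eq/m) = √(28930/872) = √33.18 = 5.760 rad/s.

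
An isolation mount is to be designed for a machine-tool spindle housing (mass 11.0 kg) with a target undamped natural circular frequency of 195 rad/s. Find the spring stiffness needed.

418000 N/m

k = m·ω_n² = 11.0 × 195.0² = 11.0 × 38020 = 418300 N/m.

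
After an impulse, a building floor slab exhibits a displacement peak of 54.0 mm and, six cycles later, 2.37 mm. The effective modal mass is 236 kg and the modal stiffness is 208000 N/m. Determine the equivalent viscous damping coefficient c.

1160 N·s/m

Logarithmic decrement δ = (1/n)·ln(x₀/x_n) = (1/6)·ln(54.0/2.37) = (1/6)·ln(22.78) = 0.5210.
ζ = δ/√(4π² + δ²) = 0.5210/√(39.48 + 0.271) = 0.5210/6.305 = 0.08264.
c = ζ · 2√(km) = 0.08264 × 2√(208000 × 236) = 0.08264 × 14010 = 1158 N·s/m.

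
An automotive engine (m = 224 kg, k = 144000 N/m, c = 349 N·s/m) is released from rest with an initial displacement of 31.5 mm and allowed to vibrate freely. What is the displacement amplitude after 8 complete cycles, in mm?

6.72 mm

ζ = c/(2√(km)) = 349/(2√(144000 × 224)) = 349/11360 = 0.03072.
Logarithmic decrement δ = 2πζ/√(1 − ζ²) = 2π × 0.03072/√(1 − 0.000944) = 0.1931.
After n cycles, x_n/x₀ = e^(−nδ), so x_8 = 31.5 × e^(−8 × 0.1931) = 31.5 × 0.2133 = 6.718 mm.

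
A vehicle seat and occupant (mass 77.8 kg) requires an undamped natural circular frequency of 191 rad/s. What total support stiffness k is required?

2840000 N/m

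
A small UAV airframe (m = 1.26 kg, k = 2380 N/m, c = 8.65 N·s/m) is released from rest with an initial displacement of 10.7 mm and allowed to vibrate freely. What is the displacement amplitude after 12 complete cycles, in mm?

0.0272 mm

ζ = c/(2√(km)) = 8.65/(2√(2380 × 1.26)) = 8.65/109.5 = 0.07898.
Logarithmic decrement δ = 2πζ/√(1 − ζ²) = 2π × 0.07898/√(1 − 0.00624) = 0.4978.
After n cycles, x_n/x₀ = e^(−nδ), so x_12 = 10.7 × e^(−12 × 0.4978) = 10.7 × 0.002545 = 0.02723 mm.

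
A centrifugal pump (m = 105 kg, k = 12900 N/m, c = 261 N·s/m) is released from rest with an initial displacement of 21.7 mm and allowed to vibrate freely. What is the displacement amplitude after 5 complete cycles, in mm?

0.626 mm

ζ = c/(2√(km)) = 261/(2√(12900 × 105)) = 261/2328 = 0.1121.
Logarithmic decrement δ = 2πζ/√(1 − ζ²) = 2π × 0.1121/√(1 − 0.0126) = 0.7090.
After n cycles, x_n/x₀ = e^(−nδ), so x_5 = 21.7 × e^(−5 × 0.7090) = 21.7 × 0.02887 = 0.6264 mm.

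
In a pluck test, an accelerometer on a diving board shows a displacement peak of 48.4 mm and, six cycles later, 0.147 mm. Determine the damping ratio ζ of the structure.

Logarithmic decrement δ = (1/n)·ln(x₀/x_n) = (1/6)·ln(48.4/0.147) = (1/6)·ln(329.3) = 0.9661.
ζ = δ/√(4π² + δ²) = 0.9661/√(39.48 + 0.933) = 0.9661/6.357 = 0.1520.

0.152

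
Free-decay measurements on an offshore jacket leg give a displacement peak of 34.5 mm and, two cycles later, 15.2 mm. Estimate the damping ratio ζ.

Logarithmic decrement δ = (1/n)·ln(x₀/x_n) = (1/2)·ln(34.5/15.2) = (1/2)·ln(2.270) = 0.4098.
ζ = δ/√(4π² + δ²) = 0.4098/√(39.48 + 0.168) = 0.4098/6.297 = 0.06509.

0.0651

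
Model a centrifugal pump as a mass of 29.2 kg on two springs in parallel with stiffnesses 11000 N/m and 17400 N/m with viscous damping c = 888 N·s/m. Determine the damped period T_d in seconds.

0.231 s

Parallel springs add: k_eq = 11000 + 17400 = 28400 N/m.
ω_n = √(k_eq/m) = √(28400/29.2) = 31.19 rad/s.
Critical damping c_c = 2√(k_eq·m) = 2√(28400 × 29.2) = 1821 N·s/m, so ζ = c/c_c = 888/1821 = 0.4876.
ω_d = ω_n√(1 − ζ²) = 31.19 × √(1 − 0.238) = 27.23 rad/s.
T_d = 2π/ω_d = 0.2308 s.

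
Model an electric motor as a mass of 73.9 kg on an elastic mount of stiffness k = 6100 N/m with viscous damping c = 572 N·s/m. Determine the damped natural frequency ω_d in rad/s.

ω_n = √(k/m) = √(6100/73.9) = 9.085 rad/s.
Critical damping c_c = 2√(k·m) = 2√(6100 × 73.9) = 1343 N·s/m, so ζ = c/c_c = 572/1343 = 0.4260.
ω_d = ω_n√(1 − ζ²) = 9.085 × √(1 − 0.181) = 8.220 rad/s.

8.22 rad/s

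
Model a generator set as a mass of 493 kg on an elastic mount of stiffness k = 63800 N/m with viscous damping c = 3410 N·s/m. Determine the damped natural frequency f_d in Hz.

ω_n = √(k/m) = √(63800/493) = 11.38 rad/s.
Critical damping c_c = 2√(k·m) = 2√(63800 × 493) = 11220 N·s/m, so ζ = c/c_c = 3410/11220 = 0.3040.
ω_d = ω_n√(1 − ζ²) = 11.38 × √(1 − 0.0924) = 10.84 rad/s.
f_d = ω_d/(2π) = 1.725 Hz.

1.72 Hz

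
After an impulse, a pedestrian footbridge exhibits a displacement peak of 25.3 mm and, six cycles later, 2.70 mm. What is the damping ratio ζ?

0.0592

Logarithmic decrement δ = (1/n)·ln(x₀/x_n) = (1/6)·ln(25.3/2.70) = (1/6)·ln(9.370) = 0.3729.
ζ = δ/√(4π² + δ²) = 0.3729/√(39.48 + 0.139) = 0.3729/6.294 = 0.05925.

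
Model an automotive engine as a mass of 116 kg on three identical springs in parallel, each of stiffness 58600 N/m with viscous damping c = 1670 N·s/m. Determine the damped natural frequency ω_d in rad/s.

38.3 rad/s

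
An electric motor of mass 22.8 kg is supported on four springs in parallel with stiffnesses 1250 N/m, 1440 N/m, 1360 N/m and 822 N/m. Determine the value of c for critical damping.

667 N·s/m

Parallel springs add: k_eq = 1250 + 1440 + 1360 + 822 = 4872 N/m.
c_c = 2√(k_eq·m) = 2√(4872 × 22.8) = 2 × 333.3 = 666.6 N·s/m.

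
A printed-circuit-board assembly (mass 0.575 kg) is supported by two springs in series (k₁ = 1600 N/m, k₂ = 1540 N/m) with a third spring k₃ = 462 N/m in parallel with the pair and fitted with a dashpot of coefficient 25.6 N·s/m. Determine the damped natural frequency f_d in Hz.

Series pair: k_s = k₁k₂/(k₁+k₂) = (1600)(1540)/(1600 + 1540) = 784.7 N/m. In parallel with k₃: k_eq = 784.7 + 462 = 1247 N/m.
ω_n = √(k_eq/m) = √(1247/0.575) = 46.56 rad/s.
Critical damping c_c = 2√(k_eq·m) = 2√(1247 × 0.575) = 53.55 N·s/m, so ζ = c/c_c = 25.6/53.55 = 0.4781.
ω_d = ω_n√(1 − ζ²) = 46.56 × √(1 − 0.229) = 40.90 rad/s.
f_d = ω_d/(2π) = 6.509 Hz.

6.51 Hz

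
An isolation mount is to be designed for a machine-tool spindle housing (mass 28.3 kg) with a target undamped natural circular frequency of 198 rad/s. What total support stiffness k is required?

k = m·ω_n² = 28.3 × 198.0² = 28.3 × 39200 = 1109000 N/m.

1110000 N/m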